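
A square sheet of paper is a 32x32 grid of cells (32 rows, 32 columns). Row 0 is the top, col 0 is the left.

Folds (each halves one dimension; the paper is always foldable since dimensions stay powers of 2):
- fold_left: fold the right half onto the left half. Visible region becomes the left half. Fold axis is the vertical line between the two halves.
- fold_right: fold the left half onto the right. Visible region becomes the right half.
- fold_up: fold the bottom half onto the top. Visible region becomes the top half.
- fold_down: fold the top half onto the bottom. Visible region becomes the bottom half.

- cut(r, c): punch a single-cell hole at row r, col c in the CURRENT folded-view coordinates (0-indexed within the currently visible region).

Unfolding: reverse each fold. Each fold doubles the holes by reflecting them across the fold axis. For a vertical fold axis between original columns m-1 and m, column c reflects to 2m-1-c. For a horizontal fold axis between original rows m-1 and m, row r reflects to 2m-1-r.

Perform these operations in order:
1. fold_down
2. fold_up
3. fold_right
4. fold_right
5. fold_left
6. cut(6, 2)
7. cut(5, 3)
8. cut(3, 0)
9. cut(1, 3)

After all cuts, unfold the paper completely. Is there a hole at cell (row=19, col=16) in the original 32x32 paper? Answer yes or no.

Op 1 fold_down: fold axis h@16; visible region now rows[16,32) x cols[0,32) = 16x32
Op 2 fold_up: fold axis h@24; visible region now rows[16,24) x cols[0,32) = 8x32
Op 3 fold_right: fold axis v@16; visible region now rows[16,24) x cols[16,32) = 8x16
Op 4 fold_right: fold axis v@24; visible region now rows[16,24) x cols[24,32) = 8x8
Op 5 fold_left: fold axis v@28; visible region now rows[16,24) x cols[24,28) = 8x4
Op 6 cut(6, 2): punch at orig (22,26); cuts so far [(22, 26)]; region rows[16,24) x cols[24,28) = 8x4
Op 7 cut(5, 3): punch at orig (21,27); cuts so far [(21, 27), (22, 26)]; region rows[16,24) x cols[24,28) = 8x4
Op 8 cut(3, 0): punch at orig (19,24); cuts so far [(19, 24), (21, 27), (22, 26)]; region rows[16,24) x cols[24,28) = 8x4
Op 9 cut(1, 3): punch at orig (17,27); cuts so far [(17, 27), (19, 24), (21, 27), (22, 26)]; region rows[16,24) x cols[24,28) = 8x4
Unfold 1 (reflect across v@28): 8 holes -> [(17, 27), (17, 28), (19, 24), (19, 31), (21, 27), (21, 28), (22, 26), (22, 29)]
Unfold 2 (reflect across v@24): 16 holes -> [(17, 19), (17, 20), (17, 27), (17, 28), (19, 16), (19, 23), (19, 24), (19, 31), (21, 19), (21, 20), (21, 27), (21, 28), (22, 18), (22, 21), (22, 26), (22, 29)]
Unfold 3 (reflect across v@16): 32 holes -> [(17, 3), (17, 4), (17, 11), (17, 12), (17, 19), (17, 20), (17, 27), (17, 28), (19, 0), (19, 7), (19, 8), (19, 15), (19, 16), (19, 23), (19, 24), (19, 31), (21, 3), (21, 4), (21, 11), (21, 12), (21, 19), (21, 20), (21, 27), (21, 28), (22, 2), (22, 5), (22, 10), (22, 13), (22, 18), (22, 21), (22, 26), (22, 29)]
Unfold 4 (reflect across h@24): 64 holes -> [(17, 3), (17, 4), (17, 11), (17, 12), (17, 19), (17, 20), (17, 27), (17, 28), (19, 0), (19, 7), (19, 8), (19, 15), (19, 16), (19, 23), (19, 24), (19, 31), (21, 3), (21, 4), (21, 11), (21, 12), (21, 19), (21, 20), (21, 27), (21, 28), (22, 2), (22, 5), (22, 10), (22, 13), (22, 18), (22, 21), (22, 26), (22, 29), (25, 2), (25, 5), (25, 10), (25, 13), (25, 18), (25, 21), (25, 26), (25, 29), (26, 3), (26, 4), (26, 11), (26, 12), (26, 19), (26, 20), (26, 27), (26, 28), (28, 0), (28, 7), (28, 8), (28, 15), (28, 16), (28, 23), (28, 24), (28, 31), (30, 3), (30, 4), (30, 11), (30, 12), (30, 19), (30, 20), (30, 27), (30, 28)]
Unfold 5 (reflect across h@16): 128 holes -> [(1, 3), (1, 4), (1, 11), (1, 12), (1, 19), (1, 20), (1, 27), (1, 28), (3, 0), (3, 7), (3, 8), (3, 15), (3, 16), (3, 23), (3, 24), (3, 31), (5, 3), (5, 4), (5, 11), (5, 12), (5, 19), (5, 20), (5, 27), (5, 28), (6, 2), (6, 5), (6, 10), (6, 13), (6, 18), (6, 21), (6, 26), (6, 29), (9, 2), (9, 5), (9, 10), (9, 13), (9, 18), (9, 21), (9, 26), (9, 29), (10, 3), (10, 4), (10, 11), (10, 12), (10, 19), (10, 20), (10, 27), (10, 28), (12, 0), (12, 7), (12, 8), (12, 15), (12, 16), (12, 23), (12, 24), (12, 31), (14, 3), (14, 4), (14, 11), (14, 12), (14, 19), (14, 20), (14, 27), (14, 28), (17, 3), (17, 4), (17, 11), (17, 12), (17, 19), (17, 20), (17, 27), (17, 28), (19, 0), (19, 7), (19, 8), (19, 15), (19, 16), (19, 23), (19, 24), (19, 31), (21, 3), (21, 4), (21, 11), (21, 12), (21, 19), (21, 20), (21, 27), (21, 28), (22, 2), (22, 5), (22, 10), (22, 13), (22, 18), (22, 21), (22, 26), (22, 29), (25, 2), (25, 5), (25, 10), (25, 13), (25, 18), (25, 21), (25, 26), (25, 29), (26, 3), (26, 4), (26, 11), (26, 12), (26, 19), (26, 20), (26, 27), (26, 28), (28, 0), (28, 7), (28, 8), (28, 15), (28, 16), (28, 23), (28, 24), (28, 31), (30, 3), (30, 4), (30, 11), (30, 12), (30, 19), (30, 20), (30, 27), (30, 28)]
Holes: [(1, 3), (1, 4), (1, 11), (1, 12), (1, 19), (1, 20), (1, 27), (1, 28), (3, 0), (3, 7), (3, 8), (3, 15), (3, 16), (3, 23), (3, 24), (3, 31), (5, 3), (5, 4), (5, 11), (5, 12), (5, 19), (5, 20), (5, 27), (5, 28), (6, 2), (6, 5), (6, 10), (6, 13), (6, 18), (6, 21), (6, 26), (6, 29), (9, 2), (9, 5), (9, 10), (9, 13), (9, 18), (9, 21), (9, 26), (9, 29), (10, 3), (10, 4), (10, 11), (10, 12), (10, 19), (10, 20), (10, 27), (10, 28), (12, 0), (12, 7), (12, 8), (12, 15), (12, 16), (12, 23), (12, 24), (12, 31), (14, 3), (14, 4), (14, 11), (14, 12), (14, 19), (14, 20), (14, 27), (14, 28), (17, 3), (17, 4), (17, 11), (17, 12), (17, 19), (17, 20), (17, 27), (17, 28), (19, 0), (19, 7), (19, 8), (19, 15), (19, 16), (19, 23), (19, 24), (19, 31), (21, 3), (21, 4), (21, 11), (21, 12), (21, 19), (21, 20), (21, 27), (21, 28), (22, 2), (22, 5), (22, 10), (22, 13), (22, 18), (22, 21), (22, 26), (22, 29), (25, 2), (25, 5), (25, 10), (25, 13), (25, 18), (25, 21), (25, 26), (25, 29), (26, 3), (26, 4), (26, 11), (26, 12), (26, 19), (26, 20), (26, 27), (26, 28), (28, 0), (28, 7), (28, 8), (28, 15), (28, 16), (28, 23), (28, 24), (28, 31), (30, 3), (30, 4), (30, 11), (30, 12), (30, 19), (30, 20), (30, 27), (30, 28)]

Answer: yes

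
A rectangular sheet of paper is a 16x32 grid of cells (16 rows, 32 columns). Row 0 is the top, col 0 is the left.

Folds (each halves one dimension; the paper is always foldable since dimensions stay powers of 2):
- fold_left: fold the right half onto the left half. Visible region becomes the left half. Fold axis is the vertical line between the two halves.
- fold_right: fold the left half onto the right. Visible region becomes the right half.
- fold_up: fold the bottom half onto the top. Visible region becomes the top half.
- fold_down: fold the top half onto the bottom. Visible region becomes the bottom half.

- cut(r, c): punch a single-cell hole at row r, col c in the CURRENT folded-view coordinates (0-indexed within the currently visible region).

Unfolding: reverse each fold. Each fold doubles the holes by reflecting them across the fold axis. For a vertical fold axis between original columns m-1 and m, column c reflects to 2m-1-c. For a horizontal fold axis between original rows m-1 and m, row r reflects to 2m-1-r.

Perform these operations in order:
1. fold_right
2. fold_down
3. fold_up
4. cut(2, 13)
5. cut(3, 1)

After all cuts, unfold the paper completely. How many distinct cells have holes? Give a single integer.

Answer: 16

Derivation:
Op 1 fold_right: fold axis v@16; visible region now rows[0,16) x cols[16,32) = 16x16
Op 2 fold_down: fold axis h@8; visible region now rows[8,16) x cols[16,32) = 8x16
Op 3 fold_up: fold axis h@12; visible region now rows[8,12) x cols[16,32) = 4x16
Op 4 cut(2, 13): punch at orig (10,29); cuts so far [(10, 29)]; region rows[8,12) x cols[16,32) = 4x16
Op 5 cut(3, 1): punch at orig (11,17); cuts so far [(10, 29), (11, 17)]; region rows[8,12) x cols[16,32) = 4x16
Unfold 1 (reflect across h@12): 4 holes -> [(10, 29), (11, 17), (12, 17), (13, 29)]
Unfold 2 (reflect across h@8): 8 holes -> [(2, 29), (3, 17), (4, 17), (5, 29), (10, 29), (11, 17), (12, 17), (13, 29)]
Unfold 3 (reflect across v@16): 16 holes -> [(2, 2), (2, 29), (3, 14), (3, 17), (4, 14), (4, 17), (5, 2), (5, 29), (10, 2), (10, 29), (11, 14), (11, 17), (12, 14), (12, 17), (13, 2), (13, 29)]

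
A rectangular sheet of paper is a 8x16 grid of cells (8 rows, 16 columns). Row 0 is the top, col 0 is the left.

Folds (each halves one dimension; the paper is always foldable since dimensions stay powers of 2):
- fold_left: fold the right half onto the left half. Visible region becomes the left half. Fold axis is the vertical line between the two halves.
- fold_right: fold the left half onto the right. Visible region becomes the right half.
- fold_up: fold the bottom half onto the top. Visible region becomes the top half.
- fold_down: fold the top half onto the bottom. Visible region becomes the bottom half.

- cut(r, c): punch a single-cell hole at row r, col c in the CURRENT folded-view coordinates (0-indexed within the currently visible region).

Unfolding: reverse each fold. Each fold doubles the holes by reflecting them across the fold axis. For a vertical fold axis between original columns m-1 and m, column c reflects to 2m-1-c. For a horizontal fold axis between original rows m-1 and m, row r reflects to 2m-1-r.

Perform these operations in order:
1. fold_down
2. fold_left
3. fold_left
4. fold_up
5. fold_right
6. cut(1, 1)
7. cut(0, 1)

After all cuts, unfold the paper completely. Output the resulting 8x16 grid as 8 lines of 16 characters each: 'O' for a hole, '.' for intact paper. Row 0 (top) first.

Answer: O..OO..OO..OO..O
O..OO..OO..OO..O
O..OO..OO..OO..O
O..OO..OO..OO..O
O..OO..OO..OO..O
O..OO..OO..OO..O
O..OO..OO..OO..O
O..OO..OO..OO..O

Derivation:
Op 1 fold_down: fold axis h@4; visible region now rows[4,8) x cols[0,16) = 4x16
Op 2 fold_left: fold axis v@8; visible region now rows[4,8) x cols[0,8) = 4x8
Op 3 fold_left: fold axis v@4; visible region now rows[4,8) x cols[0,4) = 4x4
Op 4 fold_up: fold axis h@6; visible region now rows[4,6) x cols[0,4) = 2x4
Op 5 fold_right: fold axis v@2; visible region now rows[4,6) x cols[2,4) = 2x2
Op 6 cut(1, 1): punch at orig (5,3); cuts so far [(5, 3)]; region rows[4,6) x cols[2,4) = 2x2
Op 7 cut(0, 1): punch at orig (4,3); cuts so far [(4, 3), (5, 3)]; region rows[4,6) x cols[2,4) = 2x2
Unfold 1 (reflect across v@2): 4 holes -> [(4, 0), (4, 3), (5, 0), (5, 3)]
Unfold 2 (reflect across h@6): 8 holes -> [(4, 0), (4, 3), (5, 0), (5, 3), (6, 0), (6, 3), (7, 0), (7, 3)]
Unfold 3 (reflect across v@4): 16 holes -> [(4, 0), (4, 3), (4, 4), (4, 7), (5, 0), (5, 3), (5, 4), (5, 7), (6, 0), (6, 3), (6, 4), (6, 7), (7, 0), (7, 3), (7, 4), (7, 7)]
Unfold 4 (reflect across v@8): 32 holes -> [(4, 0), (4, 3), (4, 4), (4, 7), (4, 8), (4, 11), (4, 12), (4, 15), (5, 0), (5, 3), (5, 4), (5, 7), (5, 8), (5, 11), (5, 12), (5, 15), (6, 0), (6, 3), (6, 4), (6, 7), (6, 8), (6, 11), (6, 12), (6, 15), (7, 0), (7, 3), (7, 4), (7, 7), (7, 8), (7, 11), (7, 12), (7, 15)]
Unfold 5 (reflect across h@4): 64 holes -> [(0, 0), (0, 3), (0, 4), (0, 7), (0, 8), (0, 11), (0, 12), (0, 15), (1, 0), (1, 3), (1, 4), (1, 7), (1, 8), (1, 11), (1, 12), (1, 15), (2, 0), (2, 3), (2, 4), (2, 7), (2, 8), (2, 11), (2, 12), (2, 15), (3, 0), (3, 3), (3, 4), (3, 7), (3, 8), (3, 11), (3, 12), (3, 15), (4, 0), (4, 3), (4, 4), (4, 7), (4, 8), (4, 11), (4, 12), (4, 15), (5, 0), (5, 3), (5, 4), (5, 7), (5, 8), (5, 11), (5, 12), (5, 15), (6, 0), (6, 3), (6, 4), (6, 7), (6, 8), (6, 11), (6, 12), (6, 15), (7, 0), (7, 3), (7, 4), (7, 7), (7, 8), (7, 11), (7, 12), (7, 15)]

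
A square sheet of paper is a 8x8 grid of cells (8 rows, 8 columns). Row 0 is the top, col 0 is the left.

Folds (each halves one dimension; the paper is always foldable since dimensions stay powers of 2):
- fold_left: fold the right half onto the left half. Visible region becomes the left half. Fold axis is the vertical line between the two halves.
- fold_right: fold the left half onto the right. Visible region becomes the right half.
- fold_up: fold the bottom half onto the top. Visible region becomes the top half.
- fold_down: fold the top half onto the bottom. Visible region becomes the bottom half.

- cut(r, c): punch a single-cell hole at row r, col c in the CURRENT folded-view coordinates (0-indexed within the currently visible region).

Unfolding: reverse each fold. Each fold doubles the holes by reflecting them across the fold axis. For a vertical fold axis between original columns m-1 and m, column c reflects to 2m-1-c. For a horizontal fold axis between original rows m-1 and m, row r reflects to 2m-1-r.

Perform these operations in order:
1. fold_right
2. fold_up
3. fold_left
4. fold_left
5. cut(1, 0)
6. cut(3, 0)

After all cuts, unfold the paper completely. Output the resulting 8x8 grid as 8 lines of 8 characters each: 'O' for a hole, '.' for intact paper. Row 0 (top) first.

Op 1 fold_right: fold axis v@4; visible region now rows[0,8) x cols[4,8) = 8x4
Op 2 fold_up: fold axis h@4; visible region now rows[0,4) x cols[4,8) = 4x4
Op 3 fold_left: fold axis v@6; visible region now rows[0,4) x cols[4,6) = 4x2
Op 4 fold_left: fold axis v@5; visible region now rows[0,4) x cols[4,5) = 4x1
Op 5 cut(1, 0): punch at orig (1,4); cuts so far [(1, 4)]; region rows[0,4) x cols[4,5) = 4x1
Op 6 cut(3, 0): punch at orig (3,4); cuts so far [(1, 4), (3, 4)]; region rows[0,4) x cols[4,5) = 4x1
Unfold 1 (reflect across v@5): 4 holes -> [(1, 4), (1, 5), (3, 4), (3, 5)]
Unfold 2 (reflect across v@6): 8 holes -> [(1, 4), (1, 5), (1, 6), (1, 7), (3, 4), (3, 5), (3, 6), (3, 7)]
Unfold 3 (reflect across h@4): 16 holes -> [(1, 4), (1, 5), (1, 6), (1, 7), (3, 4), (3, 5), (3, 6), (3, 7), (4, 4), (4, 5), (4, 6), (4, 7), (6, 4), (6, 5), (6, 6), (6, 7)]
Unfold 4 (reflect across v@4): 32 holes -> [(1, 0), (1, 1), (1, 2), (1, 3), (1, 4), (1, 5), (1, 6), (1, 7), (3, 0), (3, 1), (3, 2), (3, 3), (3, 4), (3, 5), (3, 6), (3, 7), (4, 0), (4, 1), (4, 2), (4, 3), (4, 4), (4, 5), (4, 6), (4, 7), (6, 0), (6, 1), (6, 2), (6, 3), (6, 4), (6, 5), (6, 6), (6, 7)]

Answer: ........
OOOOOOOO
........
OOOOOOOO
OOOOOOOO
........
OOOOOOOO
........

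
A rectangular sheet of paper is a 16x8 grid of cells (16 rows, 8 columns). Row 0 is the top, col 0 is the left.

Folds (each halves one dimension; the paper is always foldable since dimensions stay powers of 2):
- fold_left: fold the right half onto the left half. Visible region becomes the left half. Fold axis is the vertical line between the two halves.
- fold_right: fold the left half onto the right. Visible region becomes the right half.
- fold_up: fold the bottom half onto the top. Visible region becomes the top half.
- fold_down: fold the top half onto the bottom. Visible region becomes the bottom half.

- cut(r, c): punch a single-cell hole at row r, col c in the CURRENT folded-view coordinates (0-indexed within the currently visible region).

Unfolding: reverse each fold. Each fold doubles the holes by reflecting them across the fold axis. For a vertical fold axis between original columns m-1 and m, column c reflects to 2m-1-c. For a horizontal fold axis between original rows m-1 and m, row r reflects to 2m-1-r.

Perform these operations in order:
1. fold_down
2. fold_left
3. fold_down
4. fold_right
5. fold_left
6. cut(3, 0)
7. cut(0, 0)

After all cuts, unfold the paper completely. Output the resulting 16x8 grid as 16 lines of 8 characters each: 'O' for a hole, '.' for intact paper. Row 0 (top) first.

Answer: OOOOOOOO
........
........
OOOOOOOO
OOOOOOOO
........
........
OOOOOOOO
OOOOOOOO
........
........
OOOOOOOO
OOOOOOOO
........
........
OOOOOOOO

Derivation:
Op 1 fold_down: fold axis h@8; visible region now rows[8,16) x cols[0,8) = 8x8
Op 2 fold_left: fold axis v@4; visible region now rows[8,16) x cols[0,4) = 8x4
Op 3 fold_down: fold axis h@12; visible region now rows[12,16) x cols[0,4) = 4x4
Op 4 fold_right: fold axis v@2; visible region now rows[12,16) x cols[2,4) = 4x2
Op 5 fold_left: fold axis v@3; visible region now rows[12,16) x cols[2,3) = 4x1
Op 6 cut(3, 0): punch at orig (15,2); cuts so far [(15, 2)]; region rows[12,16) x cols[2,3) = 4x1
Op 7 cut(0, 0): punch at orig (12,2); cuts so far [(12, 2), (15, 2)]; region rows[12,16) x cols[2,3) = 4x1
Unfold 1 (reflect across v@3): 4 holes -> [(12, 2), (12, 3), (15, 2), (15, 3)]
Unfold 2 (reflect across v@2): 8 holes -> [(12, 0), (12, 1), (12, 2), (12, 3), (15, 0), (15, 1), (15, 2), (15, 3)]
Unfold 3 (reflect across h@12): 16 holes -> [(8, 0), (8, 1), (8, 2), (8, 3), (11, 0), (11, 1), (11, 2), (11, 3), (12, 0), (12, 1), (12, 2), (12, 3), (15, 0), (15, 1), (15, 2), (15, 3)]
Unfold 4 (reflect across v@4): 32 holes -> [(8, 0), (8, 1), (8, 2), (8, 3), (8, 4), (8, 5), (8, 6), (8, 7), (11, 0), (11, 1), (11, 2), (11, 3), (11, 4), (11, 5), (11, 6), (11, 7), (12, 0), (12, 1), (12, 2), (12, 3), (12, 4), (12, 5), (12, 6), (12, 7), (15, 0), (15, 1), (15, 2), (15, 3), (15, 4), (15, 5), (15, 6), (15, 7)]
Unfold 5 (reflect across h@8): 64 holes -> [(0, 0), (0, 1), (0, 2), (0, 3), (0, 4), (0, 5), (0, 6), (0, 7), (3, 0), (3, 1), (3, 2), (3, 3), (3, 4), (3, 5), (3, 6), (3, 7), (4, 0), (4, 1), (4, 2), (4, 3), (4, 4), (4, 5), (4, 6), (4, 7), (7, 0), (7, 1), (7, 2), (7, 3), (7, 4), (7, 5), (7, 6), (7, 7), (8, 0), (8, 1), (8, 2), (8, 3), (8, 4), (8, 5), (8, 6), (8, 7), (11, 0), (11, 1), (11, 2), (11, 3), (11, 4), (11, 5), (11, 6), (11, 7), (12, 0), (12, 1), (12, 2), (12, 3), (12, 4), (12, 5), (12, 6), (12, 7), (15, 0), (15, 1), (15, 2), (15, 3), (15, 4), (15, 5), (15, 6), (15, 7)]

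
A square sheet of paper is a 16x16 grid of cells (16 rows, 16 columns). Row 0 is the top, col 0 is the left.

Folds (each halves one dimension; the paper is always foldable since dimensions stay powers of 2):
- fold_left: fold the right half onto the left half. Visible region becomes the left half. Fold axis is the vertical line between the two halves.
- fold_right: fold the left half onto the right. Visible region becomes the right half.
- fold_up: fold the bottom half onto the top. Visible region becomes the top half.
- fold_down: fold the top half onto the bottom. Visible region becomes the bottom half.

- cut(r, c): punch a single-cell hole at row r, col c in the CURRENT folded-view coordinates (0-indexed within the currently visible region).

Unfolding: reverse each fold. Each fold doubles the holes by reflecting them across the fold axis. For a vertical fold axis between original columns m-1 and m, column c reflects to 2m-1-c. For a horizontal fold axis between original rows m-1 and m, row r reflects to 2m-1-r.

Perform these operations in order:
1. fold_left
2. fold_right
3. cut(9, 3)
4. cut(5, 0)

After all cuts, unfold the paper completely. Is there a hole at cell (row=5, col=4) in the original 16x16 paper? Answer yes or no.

Op 1 fold_left: fold axis v@8; visible region now rows[0,16) x cols[0,8) = 16x8
Op 2 fold_right: fold axis v@4; visible region now rows[0,16) x cols[4,8) = 16x4
Op 3 cut(9, 3): punch at orig (9,7); cuts so far [(9, 7)]; region rows[0,16) x cols[4,8) = 16x4
Op 4 cut(5, 0): punch at orig (5,4); cuts so far [(5, 4), (9, 7)]; region rows[0,16) x cols[4,8) = 16x4
Unfold 1 (reflect across v@4): 4 holes -> [(5, 3), (5, 4), (9, 0), (9, 7)]
Unfold 2 (reflect across v@8): 8 holes -> [(5, 3), (5, 4), (5, 11), (5, 12), (9, 0), (9, 7), (9, 8), (9, 15)]
Holes: [(5, 3), (5, 4), (5, 11), (5, 12), (9, 0), (9, 7), (9, 8), (9, 15)]

Answer: yes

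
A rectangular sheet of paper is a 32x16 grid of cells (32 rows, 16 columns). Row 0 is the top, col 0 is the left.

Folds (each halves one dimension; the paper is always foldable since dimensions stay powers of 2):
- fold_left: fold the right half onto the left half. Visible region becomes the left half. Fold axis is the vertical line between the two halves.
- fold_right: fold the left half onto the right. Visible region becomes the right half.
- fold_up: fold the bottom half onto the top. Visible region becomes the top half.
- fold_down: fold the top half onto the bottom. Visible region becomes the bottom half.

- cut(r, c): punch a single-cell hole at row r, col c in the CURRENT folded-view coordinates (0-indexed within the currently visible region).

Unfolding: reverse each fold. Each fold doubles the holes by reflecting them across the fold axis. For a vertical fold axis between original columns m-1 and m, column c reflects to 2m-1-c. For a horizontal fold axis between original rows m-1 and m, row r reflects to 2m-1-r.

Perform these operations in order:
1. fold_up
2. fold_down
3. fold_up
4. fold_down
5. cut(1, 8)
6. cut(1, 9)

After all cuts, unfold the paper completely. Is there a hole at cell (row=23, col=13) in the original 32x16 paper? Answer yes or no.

Op 1 fold_up: fold axis h@16; visible region now rows[0,16) x cols[0,16) = 16x16
Op 2 fold_down: fold axis h@8; visible region now rows[8,16) x cols[0,16) = 8x16
Op 3 fold_up: fold axis h@12; visible region now rows[8,12) x cols[0,16) = 4x16
Op 4 fold_down: fold axis h@10; visible region now rows[10,12) x cols[0,16) = 2x16
Op 5 cut(1, 8): punch at orig (11,8); cuts so far [(11, 8)]; region rows[10,12) x cols[0,16) = 2x16
Op 6 cut(1, 9): punch at orig (11,9); cuts so far [(11, 8), (11, 9)]; region rows[10,12) x cols[0,16) = 2x16
Unfold 1 (reflect across h@10): 4 holes -> [(8, 8), (8, 9), (11, 8), (11, 9)]
Unfold 2 (reflect across h@12): 8 holes -> [(8, 8), (8, 9), (11, 8), (11, 9), (12, 8), (12, 9), (15, 8), (15, 9)]
Unfold 3 (reflect across h@8): 16 holes -> [(0, 8), (0, 9), (3, 8), (3, 9), (4, 8), (4, 9), (7, 8), (7, 9), (8, 8), (8, 9), (11, 8), (11, 9), (12, 8), (12, 9), (15, 8), (15, 9)]
Unfold 4 (reflect across h@16): 32 holes -> [(0, 8), (0, 9), (3, 8), (3, 9), (4, 8), (4, 9), (7, 8), (7, 9), (8, 8), (8, 9), (11, 8), (11, 9), (12, 8), (12, 9), (15, 8), (15, 9), (16, 8), (16, 9), (19, 8), (19, 9), (20, 8), (20, 9), (23, 8), (23, 9), (24, 8), (24, 9), (27, 8), (27, 9), (28, 8), (28, 9), (31, 8), (31, 9)]
Holes: [(0, 8), (0, 9), (3, 8), (3, 9), (4, 8), (4, 9), (7, 8), (7, 9), (8, 8), (8, 9), (11, 8), (11, 9), (12, 8), (12, 9), (15, 8), (15, 9), (16, 8), (16, 9), (19, 8), (19, 9), (20, 8), (20, 9), (23, 8), (23, 9), (24, 8), (24, 9), (27, 8), (27, 9), (28, 8), (28, 9), (31, 8), (31, 9)]

Answer: no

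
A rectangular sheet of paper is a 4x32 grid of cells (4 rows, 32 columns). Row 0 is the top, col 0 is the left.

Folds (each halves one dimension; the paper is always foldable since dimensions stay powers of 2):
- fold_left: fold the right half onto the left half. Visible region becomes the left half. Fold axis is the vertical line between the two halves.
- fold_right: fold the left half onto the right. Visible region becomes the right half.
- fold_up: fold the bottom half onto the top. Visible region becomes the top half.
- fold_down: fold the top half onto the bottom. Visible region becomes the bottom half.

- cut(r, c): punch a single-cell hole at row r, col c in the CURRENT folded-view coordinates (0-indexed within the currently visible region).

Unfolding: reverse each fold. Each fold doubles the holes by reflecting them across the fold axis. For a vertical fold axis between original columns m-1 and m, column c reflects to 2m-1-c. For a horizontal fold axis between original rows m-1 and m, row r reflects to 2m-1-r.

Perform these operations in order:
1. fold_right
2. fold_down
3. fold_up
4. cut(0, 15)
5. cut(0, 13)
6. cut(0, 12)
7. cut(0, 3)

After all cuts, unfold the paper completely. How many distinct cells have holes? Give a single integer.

Op 1 fold_right: fold axis v@16; visible region now rows[0,4) x cols[16,32) = 4x16
Op 2 fold_down: fold axis h@2; visible region now rows[2,4) x cols[16,32) = 2x16
Op 3 fold_up: fold axis h@3; visible region now rows[2,3) x cols[16,32) = 1x16
Op 4 cut(0, 15): punch at orig (2,31); cuts so far [(2, 31)]; region rows[2,3) x cols[16,32) = 1x16
Op 5 cut(0, 13): punch at orig (2,29); cuts so far [(2, 29), (2, 31)]; region rows[2,3) x cols[16,32) = 1x16
Op 6 cut(0, 12): punch at orig (2,28); cuts so far [(2, 28), (2, 29), (2, 31)]; region rows[2,3) x cols[16,32) = 1x16
Op 7 cut(0, 3): punch at orig (2,19); cuts so far [(2, 19), (2, 28), (2, 29), (2, 31)]; region rows[2,3) x cols[16,32) = 1x16
Unfold 1 (reflect across h@3): 8 holes -> [(2, 19), (2, 28), (2, 29), (2, 31), (3, 19), (3, 28), (3, 29), (3, 31)]
Unfold 2 (reflect across h@2): 16 holes -> [(0, 19), (0, 28), (0, 29), (0, 31), (1, 19), (1, 28), (1, 29), (1, 31), (2, 19), (2, 28), (2, 29), (2, 31), (3, 19), (3, 28), (3, 29), (3, 31)]
Unfold 3 (reflect across v@16): 32 holes -> [(0, 0), (0, 2), (0, 3), (0, 12), (0, 19), (0, 28), (0, 29), (0, 31), (1, 0), (1, 2), (1, 3), (1, 12), (1, 19), (1, 28), (1, 29), (1, 31), (2, 0), (2, 2), (2, 3), (2, 12), (2, 19), (2, 28), (2, 29), (2, 31), (3, 0), (3, 2), (3, 3), (3, 12), (3, 19), (3, 28), (3, 29), (3, 31)]

Answer: 32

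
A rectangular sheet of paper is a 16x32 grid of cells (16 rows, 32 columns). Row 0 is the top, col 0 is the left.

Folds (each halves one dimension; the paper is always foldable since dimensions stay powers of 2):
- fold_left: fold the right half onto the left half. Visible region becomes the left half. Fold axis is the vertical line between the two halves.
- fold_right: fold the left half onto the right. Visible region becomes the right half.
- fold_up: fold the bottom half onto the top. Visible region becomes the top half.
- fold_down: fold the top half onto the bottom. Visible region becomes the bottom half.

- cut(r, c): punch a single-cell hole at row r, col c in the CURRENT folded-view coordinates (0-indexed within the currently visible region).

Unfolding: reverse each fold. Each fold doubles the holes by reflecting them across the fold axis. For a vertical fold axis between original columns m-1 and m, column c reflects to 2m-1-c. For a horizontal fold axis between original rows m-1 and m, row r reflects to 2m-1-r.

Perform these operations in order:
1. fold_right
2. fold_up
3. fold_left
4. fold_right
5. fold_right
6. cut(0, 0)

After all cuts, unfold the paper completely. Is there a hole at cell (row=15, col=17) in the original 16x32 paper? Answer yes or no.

Op 1 fold_right: fold axis v@16; visible region now rows[0,16) x cols[16,32) = 16x16
Op 2 fold_up: fold axis h@8; visible region now rows[0,8) x cols[16,32) = 8x16
Op 3 fold_left: fold axis v@24; visible region now rows[0,8) x cols[16,24) = 8x8
Op 4 fold_right: fold axis v@20; visible region now rows[0,8) x cols[20,24) = 8x4
Op 5 fold_right: fold axis v@22; visible region now rows[0,8) x cols[22,24) = 8x2
Op 6 cut(0, 0): punch at orig (0,22); cuts so far [(0, 22)]; region rows[0,8) x cols[22,24) = 8x2
Unfold 1 (reflect across v@22): 2 holes -> [(0, 21), (0, 22)]
Unfold 2 (reflect across v@20): 4 holes -> [(0, 17), (0, 18), (0, 21), (0, 22)]
Unfold 3 (reflect across v@24): 8 holes -> [(0, 17), (0, 18), (0, 21), (0, 22), (0, 25), (0, 26), (0, 29), (0, 30)]
Unfold 4 (reflect across h@8): 16 holes -> [(0, 17), (0, 18), (0, 21), (0, 22), (0, 25), (0, 26), (0, 29), (0, 30), (15, 17), (15, 18), (15, 21), (15, 22), (15, 25), (15, 26), (15, 29), (15, 30)]
Unfold 5 (reflect across v@16): 32 holes -> [(0, 1), (0, 2), (0, 5), (0, 6), (0, 9), (0, 10), (0, 13), (0, 14), (0, 17), (0, 18), (0, 21), (0, 22), (0, 25), (0, 26), (0, 29), (0, 30), (15, 1), (15, 2), (15, 5), (15, 6), (15, 9), (15, 10), (15, 13), (15, 14), (15, 17), (15, 18), (15, 21), (15, 22), (15, 25), (15, 26), (15, 29), (15, 30)]
Holes: [(0, 1), (0, 2), (0, 5), (0, 6), (0, 9), (0, 10), (0, 13), (0, 14), (0, 17), (0, 18), (0, 21), (0, 22), (0, 25), (0, 26), (0, 29), (0, 30), (15, 1), (15, 2), (15, 5), (15, 6), (15, 9), (15, 10), (15, 13), (15, 14), (15, 17), (15, 18), (15, 21), (15, 22), (15, 25), (15, 26), (15, 29), (15, 30)]

Answer: yes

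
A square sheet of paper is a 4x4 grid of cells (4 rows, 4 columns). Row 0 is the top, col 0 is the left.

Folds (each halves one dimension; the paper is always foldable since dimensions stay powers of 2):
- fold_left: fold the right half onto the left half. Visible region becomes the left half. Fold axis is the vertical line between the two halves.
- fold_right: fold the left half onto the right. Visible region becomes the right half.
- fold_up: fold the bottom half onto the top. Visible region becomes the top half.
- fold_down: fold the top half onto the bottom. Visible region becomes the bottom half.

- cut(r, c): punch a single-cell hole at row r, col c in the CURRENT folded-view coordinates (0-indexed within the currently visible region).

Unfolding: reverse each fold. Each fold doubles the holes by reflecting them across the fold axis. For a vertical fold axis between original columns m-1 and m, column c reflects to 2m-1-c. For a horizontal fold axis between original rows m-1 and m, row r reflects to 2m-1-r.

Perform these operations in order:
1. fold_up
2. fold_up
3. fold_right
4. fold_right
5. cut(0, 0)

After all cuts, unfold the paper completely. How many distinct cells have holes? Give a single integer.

Answer: 16

Derivation:
Op 1 fold_up: fold axis h@2; visible region now rows[0,2) x cols[0,4) = 2x4
Op 2 fold_up: fold axis h@1; visible region now rows[0,1) x cols[0,4) = 1x4
Op 3 fold_right: fold axis v@2; visible region now rows[0,1) x cols[2,4) = 1x2
Op 4 fold_right: fold axis v@3; visible region now rows[0,1) x cols[3,4) = 1x1
Op 5 cut(0, 0): punch at orig (0,3); cuts so far [(0, 3)]; region rows[0,1) x cols[3,4) = 1x1
Unfold 1 (reflect across v@3): 2 holes -> [(0, 2), (0, 3)]
Unfold 2 (reflect across v@2): 4 holes -> [(0, 0), (0, 1), (0, 2), (0, 3)]
Unfold 3 (reflect across h@1): 8 holes -> [(0, 0), (0, 1), (0, 2), (0, 3), (1, 0), (1, 1), (1, 2), (1, 3)]
Unfold 4 (reflect across h@2): 16 holes -> [(0, 0), (0, 1), (0, 2), (0, 3), (1, 0), (1, 1), (1, 2), (1, 3), (2, 0), (2, 1), (2, 2), (2, 3), (3, 0), (3, 1), (3, 2), (3, 3)]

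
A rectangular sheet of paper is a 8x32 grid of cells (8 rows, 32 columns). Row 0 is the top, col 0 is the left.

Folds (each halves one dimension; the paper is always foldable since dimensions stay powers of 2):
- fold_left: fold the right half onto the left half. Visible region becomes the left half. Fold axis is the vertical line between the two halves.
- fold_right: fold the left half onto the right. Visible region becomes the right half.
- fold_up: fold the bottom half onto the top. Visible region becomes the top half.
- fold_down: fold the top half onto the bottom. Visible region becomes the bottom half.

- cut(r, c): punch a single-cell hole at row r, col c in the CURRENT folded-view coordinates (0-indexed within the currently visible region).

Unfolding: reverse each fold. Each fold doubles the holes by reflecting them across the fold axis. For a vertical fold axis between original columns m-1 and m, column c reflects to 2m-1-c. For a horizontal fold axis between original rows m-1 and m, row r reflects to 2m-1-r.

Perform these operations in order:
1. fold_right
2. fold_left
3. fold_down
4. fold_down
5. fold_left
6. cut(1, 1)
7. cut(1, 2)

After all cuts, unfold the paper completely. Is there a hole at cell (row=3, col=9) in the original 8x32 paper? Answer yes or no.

Op 1 fold_right: fold axis v@16; visible region now rows[0,8) x cols[16,32) = 8x16
Op 2 fold_left: fold axis v@24; visible region now rows[0,8) x cols[16,24) = 8x8
Op 3 fold_down: fold axis h@4; visible region now rows[4,8) x cols[16,24) = 4x8
Op 4 fold_down: fold axis h@6; visible region now rows[6,8) x cols[16,24) = 2x8
Op 5 fold_left: fold axis v@20; visible region now rows[6,8) x cols[16,20) = 2x4
Op 6 cut(1, 1): punch at orig (7,17); cuts so far [(7, 17)]; region rows[6,8) x cols[16,20) = 2x4
Op 7 cut(1, 2): punch at orig (7,18); cuts so far [(7, 17), (7, 18)]; region rows[6,8) x cols[16,20) = 2x4
Unfold 1 (reflect across v@20): 4 holes -> [(7, 17), (7, 18), (7, 21), (7, 22)]
Unfold 2 (reflect across h@6): 8 holes -> [(4, 17), (4, 18), (4, 21), (4, 22), (7, 17), (7, 18), (7, 21), (7, 22)]
Unfold 3 (reflect across h@4): 16 holes -> [(0, 17), (0, 18), (0, 21), (0, 22), (3, 17), (3, 18), (3, 21), (3, 22), (4, 17), (4, 18), (4, 21), (4, 22), (7, 17), (7, 18), (7, 21), (7, 22)]
Unfold 4 (reflect across v@24): 32 holes -> [(0, 17), (0, 18), (0, 21), (0, 22), (0, 25), (0, 26), (0, 29), (0, 30), (3, 17), (3, 18), (3, 21), (3, 22), (3, 25), (3, 26), (3, 29), (3, 30), (4, 17), (4, 18), (4, 21), (4, 22), (4, 25), (4, 26), (4, 29), (4, 30), (7, 17), (7, 18), (7, 21), (7, 22), (7, 25), (7, 26), (7, 29), (7, 30)]
Unfold 5 (reflect across v@16): 64 holes -> [(0, 1), (0, 2), (0, 5), (0, 6), (0, 9), (0, 10), (0, 13), (0, 14), (0, 17), (0, 18), (0, 21), (0, 22), (0, 25), (0, 26), (0, 29), (0, 30), (3, 1), (3, 2), (3, 5), (3, 6), (3, 9), (3, 10), (3, 13), (3, 14), (3, 17), (3, 18), (3, 21), (3, 22), (3, 25), (3, 26), (3, 29), (3, 30), (4, 1), (4, 2), (4, 5), (4, 6), (4, 9), (4, 10), (4, 13), (4, 14), (4, 17), (4, 18), (4, 21), (4, 22), (4, 25), (4, 26), (4, 29), (4, 30), (7, 1), (7, 2), (7, 5), (7, 6), (7, 9), (7, 10), (7, 13), (7, 14), (7, 17), (7, 18), (7, 21), (7, 22), (7, 25), (7, 26), (7, 29), (7, 30)]
Holes: [(0, 1), (0, 2), (0, 5), (0, 6), (0, 9), (0, 10), (0, 13), (0, 14), (0, 17), (0, 18), (0, 21), (0, 22), (0, 25), (0, 26), (0, 29), (0, 30), (3, 1), (3, 2), (3, 5), (3, 6), (3, 9), (3, 10), (3, 13), (3, 14), (3, 17), (3, 18), (3, 21), (3, 22), (3, 25), (3, 26), (3, 29), (3, 30), (4, 1), (4, 2), (4, 5), (4, 6), (4, 9), (4, 10), (4, 13), (4, 14), (4, 17), (4, 18), (4, 21), (4, 22), (4, 25), (4, 26), (4, 29), (4, 30), (7, 1), (7, 2), (7, 5), (7, 6), (7, 9), (7, 10), (7, 13), (7, 14), (7, 17), (7, 18), (7, 21), (7, 22), (7, 25), (7, 26), (7, 29), (7, 30)]

Answer: yes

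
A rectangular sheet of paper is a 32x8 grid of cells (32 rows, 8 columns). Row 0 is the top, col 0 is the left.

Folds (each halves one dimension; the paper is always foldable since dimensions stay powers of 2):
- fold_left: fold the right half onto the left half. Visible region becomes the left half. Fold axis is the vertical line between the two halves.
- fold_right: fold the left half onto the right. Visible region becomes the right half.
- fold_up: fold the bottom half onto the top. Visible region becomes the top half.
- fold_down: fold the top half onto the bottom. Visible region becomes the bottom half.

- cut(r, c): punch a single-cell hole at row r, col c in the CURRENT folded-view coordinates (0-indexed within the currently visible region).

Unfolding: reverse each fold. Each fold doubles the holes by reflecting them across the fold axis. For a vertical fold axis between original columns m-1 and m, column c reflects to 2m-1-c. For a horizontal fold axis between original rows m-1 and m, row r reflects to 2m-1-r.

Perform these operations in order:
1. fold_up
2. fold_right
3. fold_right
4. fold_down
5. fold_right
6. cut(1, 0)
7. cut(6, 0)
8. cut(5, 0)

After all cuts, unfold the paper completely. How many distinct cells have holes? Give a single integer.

Op 1 fold_up: fold axis h@16; visible region now rows[0,16) x cols[0,8) = 16x8
Op 2 fold_right: fold axis v@4; visible region now rows[0,16) x cols[4,8) = 16x4
Op 3 fold_right: fold axis v@6; visible region now rows[0,16) x cols[6,8) = 16x2
Op 4 fold_down: fold axis h@8; visible region now rows[8,16) x cols[6,8) = 8x2
Op 5 fold_right: fold axis v@7; visible region now rows[8,16) x cols[7,8) = 8x1
Op 6 cut(1, 0): punch at orig (9,7); cuts so far [(9, 7)]; region rows[8,16) x cols[7,8) = 8x1
Op 7 cut(6, 0): punch at orig (14,7); cuts so far [(9, 7), (14, 7)]; region rows[8,16) x cols[7,8) = 8x1
Op 8 cut(5, 0): punch at orig (13,7); cuts so far [(9, 7), (13, 7), (14, 7)]; region rows[8,16) x cols[7,8) = 8x1
Unfold 1 (reflect across v@7): 6 holes -> [(9, 6), (9, 7), (13, 6), (13, 7), (14, 6), (14, 7)]
Unfold 2 (reflect across h@8): 12 holes -> [(1, 6), (1, 7), (2, 6), (2, 7), (6, 6), (6, 7), (9, 6), (9, 7), (13, 6), (13, 7), (14, 6), (14, 7)]
Unfold 3 (reflect across v@6): 24 holes -> [(1, 4), (1, 5), (1, 6), (1, 7), (2, 4), (2, 5), (2, 6), (2, 7), (6, 4), (6, 5), (6, 6), (6, 7), (9, 4), (9, 5), (9, 6), (9, 7), (13, 4), (13, 5), (13, 6), (13, 7), (14, 4), (14, 5), (14, 6), (14, 7)]
Unfold 4 (reflect across v@4): 48 holes -> [(1, 0), (1, 1), (1, 2), (1, 3), (1, 4), (1, 5), (1, 6), (1, 7), (2, 0), (2, 1), (2, 2), (2, 3), (2, 4), (2, 5), (2, 6), (2, 7), (6, 0), (6, 1), (6, 2), (6, 3), (6, 4), (6, 5), (6, 6), (6, 7), (9, 0), (9, 1), (9, 2), (9, 3), (9, 4), (9, 5), (9, 6), (9, 7), (13, 0), (13, 1), (13, 2), (13, 3), (13, 4), (13, 5), (13, 6), (13, 7), (14, 0), (14, 1), (14, 2), (14, 3), (14, 4), (14, 5), (14, 6), (14, 7)]
Unfold 5 (reflect across h@16): 96 holes -> [(1, 0), (1, 1), (1, 2), (1, 3), (1, 4), (1, 5), (1, 6), (1, 7), (2, 0), (2, 1), (2, 2), (2, 3), (2, 4), (2, 5), (2, 6), (2, 7), (6, 0), (6, 1), (6, 2), (6, 3), (6, 4), (6, 5), (6, 6), (6, 7), (9, 0), (9, 1), (9, 2), (9, 3), (9, 4), (9, 5), (9, 6), (9, 7), (13, 0), (13, 1), (13, 2), (13, 3), (13, 4), (13, 5), (13, 6), (13, 7), (14, 0), (14, 1), (14, 2), (14, 3), (14, 4), (14, 5), (14, 6), (14, 7), (17, 0), (17, 1), (17, 2), (17, 3), (17, 4), (17, 5), (17, 6), (17, 7), (18, 0), (18, 1), (18, 2), (18, 3), (18, 4), (18, 5), (18, 6), (18, 7), (22, 0), (22, 1), (22, 2), (22, 3), (22, 4), (22, 5), (22, 6), (22, 7), (25, 0), (25, 1), (25, 2), (25, 3), (25, 4), (25, 5), (25, 6), (25, 7), (29, 0), (29, 1), (29, 2), (29, 3), (29, 4), (29, 5), (29, 6), (29, 7), (30, 0), (30, 1), (30, 2), (30, 3), (30, 4), (30, 5), (30, 6), (30, 7)]

Answer: 96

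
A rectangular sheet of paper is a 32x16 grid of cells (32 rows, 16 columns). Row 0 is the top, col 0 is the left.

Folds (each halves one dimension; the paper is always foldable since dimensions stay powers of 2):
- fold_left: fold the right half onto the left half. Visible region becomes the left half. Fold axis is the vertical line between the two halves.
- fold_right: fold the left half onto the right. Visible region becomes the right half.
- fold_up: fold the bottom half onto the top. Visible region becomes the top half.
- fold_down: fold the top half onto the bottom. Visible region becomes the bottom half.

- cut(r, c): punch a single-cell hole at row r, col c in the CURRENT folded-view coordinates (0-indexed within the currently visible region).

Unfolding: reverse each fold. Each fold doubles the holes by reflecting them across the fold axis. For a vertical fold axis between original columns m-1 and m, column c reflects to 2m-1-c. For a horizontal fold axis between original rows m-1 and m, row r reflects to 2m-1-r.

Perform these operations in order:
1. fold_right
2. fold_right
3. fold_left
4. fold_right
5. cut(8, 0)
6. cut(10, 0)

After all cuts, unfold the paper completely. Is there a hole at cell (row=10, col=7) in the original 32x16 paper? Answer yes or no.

Answer: yes

Derivation:
Op 1 fold_right: fold axis v@8; visible region now rows[0,32) x cols[8,16) = 32x8
Op 2 fold_right: fold axis v@12; visible region now rows[0,32) x cols[12,16) = 32x4
Op 3 fold_left: fold axis v@14; visible region now rows[0,32) x cols[12,14) = 32x2
Op 4 fold_right: fold axis v@13; visible region now rows[0,32) x cols[13,14) = 32x1
Op 5 cut(8, 0): punch at orig (8,13); cuts so far [(8, 13)]; region rows[0,32) x cols[13,14) = 32x1
Op 6 cut(10, 0): punch at orig (10,13); cuts so far [(8, 13), (10, 13)]; region rows[0,32) x cols[13,14) = 32x1
Unfold 1 (reflect across v@13): 4 holes -> [(8, 12), (8, 13), (10, 12), (10, 13)]
Unfold 2 (reflect across v@14): 8 holes -> [(8, 12), (8, 13), (8, 14), (8, 15), (10, 12), (10, 13), (10, 14), (10, 15)]
Unfold 3 (reflect across v@12): 16 holes -> [(8, 8), (8, 9), (8, 10), (8, 11), (8, 12), (8, 13), (8, 14), (8, 15), (10, 8), (10, 9), (10, 10), (10, 11), (10, 12), (10, 13), (10, 14), (10, 15)]
Unfold 4 (reflect across v@8): 32 holes -> [(8, 0), (8, 1), (8, 2), (8, 3), (8, 4), (8, 5), (8, 6), (8, 7), (8, 8), (8, 9), (8, 10), (8, 11), (8, 12), (8, 13), (8, 14), (8, 15), (10, 0), (10, 1), (10, 2), (10, 3), (10, 4), (10, 5), (10, 6), (10, 7), (10, 8), (10, 9), (10, 10), (10, 11), (10, 12), (10, 13), (10, 14), (10, 15)]
Holes: [(8, 0), (8, 1), (8, 2), (8, 3), (8, 4), (8, 5), (8, 6), (8, 7), (8, 8), (8, 9), (8, 10), (8, 11), (8, 12), (8, 13), (8, 14), (8, 15), (10, 0), (10, 1), (10, 2), (10, 3), (10, 4), (10, 5), (10, 6), (10, 7), (10, 8), (10, 9), (10, 10), (10, 11), (10, 12), (10, 13), (10, 14), (10, 15)]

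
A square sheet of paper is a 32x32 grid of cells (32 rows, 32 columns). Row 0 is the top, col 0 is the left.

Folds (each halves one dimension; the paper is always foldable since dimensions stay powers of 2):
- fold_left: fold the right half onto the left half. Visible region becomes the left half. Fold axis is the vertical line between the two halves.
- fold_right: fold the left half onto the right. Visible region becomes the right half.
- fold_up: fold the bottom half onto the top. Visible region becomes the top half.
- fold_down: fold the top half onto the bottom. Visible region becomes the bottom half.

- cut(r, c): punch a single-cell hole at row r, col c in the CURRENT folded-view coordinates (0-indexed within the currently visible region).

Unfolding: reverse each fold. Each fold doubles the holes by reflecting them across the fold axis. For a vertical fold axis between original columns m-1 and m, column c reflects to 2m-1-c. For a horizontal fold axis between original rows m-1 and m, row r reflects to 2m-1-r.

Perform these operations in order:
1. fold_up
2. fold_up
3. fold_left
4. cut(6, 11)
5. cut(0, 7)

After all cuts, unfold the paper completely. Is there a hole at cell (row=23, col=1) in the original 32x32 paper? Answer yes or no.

Answer: no

Derivation:
Op 1 fold_up: fold axis h@16; visible region now rows[0,16) x cols[0,32) = 16x32
Op 2 fold_up: fold axis h@8; visible region now rows[0,8) x cols[0,32) = 8x32
Op 3 fold_left: fold axis v@16; visible region now rows[0,8) x cols[0,16) = 8x16
Op 4 cut(6, 11): punch at orig (6,11); cuts so far [(6, 11)]; region rows[0,8) x cols[0,16) = 8x16
Op 5 cut(0, 7): punch at orig (0,7); cuts so far [(0, 7), (6, 11)]; region rows[0,8) x cols[0,16) = 8x16
Unfold 1 (reflect across v@16): 4 holes -> [(0, 7), (0, 24), (6, 11), (6, 20)]
Unfold 2 (reflect across h@8): 8 holes -> [(0, 7), (0, 24), (6, 11), (6, 20), (9, 11), (9, 20), (15, 7), (15, 24)]
Unfold 3 (reflect across h@16): 16 holes -> [(0, 7), (0, 24), (6, 11), (6, 20), (9, 11), (9, 20), (15, 7), (15, 24), (16, 7), (16, 24), (22, 11), (22, 20), (25, 11), (25, 20), (31, 7), (31, 24)]
Holes: [(0, 7), (0, 24), (6, 11), (6, 20), (9, 11), (9, 20), (15, 7), (15, 24), (16, 7), (16, 24), (22, 11), (22, 20), (25, 11), (25, 20), (31, 7), (31, 24)]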